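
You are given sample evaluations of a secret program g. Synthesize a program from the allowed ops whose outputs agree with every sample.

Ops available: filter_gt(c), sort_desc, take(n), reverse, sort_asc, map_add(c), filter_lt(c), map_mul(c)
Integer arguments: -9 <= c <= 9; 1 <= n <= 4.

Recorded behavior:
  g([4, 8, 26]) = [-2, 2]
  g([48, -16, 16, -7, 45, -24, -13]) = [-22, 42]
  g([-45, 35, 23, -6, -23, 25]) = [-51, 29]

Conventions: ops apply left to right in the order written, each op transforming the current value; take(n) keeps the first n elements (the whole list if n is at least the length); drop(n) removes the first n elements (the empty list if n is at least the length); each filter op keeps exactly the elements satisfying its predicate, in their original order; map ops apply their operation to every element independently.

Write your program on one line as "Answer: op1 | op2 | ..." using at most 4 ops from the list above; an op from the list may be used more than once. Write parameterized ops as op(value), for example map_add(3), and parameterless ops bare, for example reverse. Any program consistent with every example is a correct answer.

map_add(-6) | take(2) | sort_desc | sort_asc

Check, running the answer program on each example:
  [4, 8, 26] -> [-2, 2, 20] -> [-2, 2] -> [2, -2] -> [-2, 2]
  [48, -16, 16, -7, 45, -24, -13] -> [42, -22, 10, -13, 39, -30, -19] -> [42, -22] -> [42, -22] -> [-22, 42]
  [-45, 35, 23, -6, -23, 25] -> [-51, 29, 17, -12, -29, 19] -> [-51, 29] -> [29, -51] -> [-51, 29]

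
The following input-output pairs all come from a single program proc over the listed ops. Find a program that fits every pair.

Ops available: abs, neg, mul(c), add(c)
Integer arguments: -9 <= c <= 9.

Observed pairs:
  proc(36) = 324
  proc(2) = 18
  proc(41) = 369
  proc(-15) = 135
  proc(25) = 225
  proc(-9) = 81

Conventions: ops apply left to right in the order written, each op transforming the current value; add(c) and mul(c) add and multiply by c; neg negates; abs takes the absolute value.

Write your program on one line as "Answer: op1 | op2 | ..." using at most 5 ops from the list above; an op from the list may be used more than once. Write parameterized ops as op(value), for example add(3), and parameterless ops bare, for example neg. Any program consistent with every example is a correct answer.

abs | neg | mul(9) | neg

Check, running the answer program on each example:
  36 -> 36 -> -36 -> -324 -> 324
  2 -> 2 -> -2 -> -18 -> 18
  41 -> 41 -> -41 -> -369 -> 369
  -15 -> 15 -> -15 -> -135 -> 135
  25 -> 25 -> -25 -> -225 -> 225
  -9 -> 9 -> -9 -> -81 -> 81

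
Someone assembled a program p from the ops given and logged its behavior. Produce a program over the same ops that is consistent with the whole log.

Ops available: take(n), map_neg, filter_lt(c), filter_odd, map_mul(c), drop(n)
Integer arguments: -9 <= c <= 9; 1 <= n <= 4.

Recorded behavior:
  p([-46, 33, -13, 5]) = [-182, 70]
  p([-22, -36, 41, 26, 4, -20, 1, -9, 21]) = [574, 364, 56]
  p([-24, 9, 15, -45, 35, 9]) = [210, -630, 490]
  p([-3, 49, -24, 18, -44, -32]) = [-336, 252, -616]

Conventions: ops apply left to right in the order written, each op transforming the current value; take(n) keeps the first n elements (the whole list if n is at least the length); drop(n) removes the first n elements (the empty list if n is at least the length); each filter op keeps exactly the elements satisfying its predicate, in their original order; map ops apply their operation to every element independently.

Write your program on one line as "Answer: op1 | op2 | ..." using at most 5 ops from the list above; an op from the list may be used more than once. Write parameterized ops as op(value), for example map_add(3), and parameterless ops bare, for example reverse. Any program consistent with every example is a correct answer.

drop(2) | map_mul(-2) | take(3) | map_mul(-7)

Check, running the answer program on each example:
  [-46, 33, -13, 5] -> [-13, 5] -> [26, -10] -> [26, -10] -> [-182, 70]
  [-22, -36, 41, 26, 4, -20, 1, -9, 21] -> [41, 26, 4, -20, 1, -9, 21] -> [-82, -52, -8, 40, -2, 18, -42] -> [-82, -52, -8] -> [574, 364, 56]
  [-24, 9, 15, -45, 35, 9] -> [15, -45, 35, 9] -> [-30, 90, -70, -18] -> [-30, 90, -70] -> [210, -630, 490]
  [-3, 49, -24, 18, -44, -32] -> [-24, 18, -44, -32] -> [48, -36, 88, 64] -> [48, -36, 88] -> [-336, 252, -616]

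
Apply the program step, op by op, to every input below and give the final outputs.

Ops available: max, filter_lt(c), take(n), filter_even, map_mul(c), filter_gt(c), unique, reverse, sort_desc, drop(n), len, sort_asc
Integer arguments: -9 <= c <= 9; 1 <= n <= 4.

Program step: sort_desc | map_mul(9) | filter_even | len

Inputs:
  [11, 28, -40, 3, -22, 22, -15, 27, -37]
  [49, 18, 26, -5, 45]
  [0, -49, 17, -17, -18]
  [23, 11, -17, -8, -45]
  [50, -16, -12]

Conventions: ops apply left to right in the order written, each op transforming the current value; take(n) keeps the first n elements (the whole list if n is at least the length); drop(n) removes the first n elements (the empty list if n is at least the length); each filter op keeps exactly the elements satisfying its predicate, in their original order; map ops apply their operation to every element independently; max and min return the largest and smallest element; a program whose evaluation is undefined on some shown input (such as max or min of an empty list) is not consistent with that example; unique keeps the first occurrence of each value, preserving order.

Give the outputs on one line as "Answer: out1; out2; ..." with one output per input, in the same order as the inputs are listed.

Execution, op by op:
  [11, 28, -40, 3, -22, 22, -15, 27, -37] -> [28, 27, 22, 11, 3, -15, -22, -37, -40] -> [252, 243, 198, 99, 27, -135, -198, -333, -360] -> [252, 198, -198, -360] -> 4
  [49, 18, 26, -5, 45] -> [49, 45, 26, 18, -5] -> [441, 405, 234, 162, -45] -> [234, 162] -> 2
  [0, -49, 17, -17, -18] -> [17, 0, -17, -18, -49] -> [153, 0, -153, -162, -441] -> [0, -162] -> 2
  [23, 11, -17, -8, -45] -> [23, 11, -8, -17, -45] -> [207, 99, -72, -153, -405] -> [-72] -> 1
  [50, -16, -12] -> [50, -12, -16] -> [450, -108, -144] -> [450, -108, -144] -> 3

4; 2; 2; 1; 3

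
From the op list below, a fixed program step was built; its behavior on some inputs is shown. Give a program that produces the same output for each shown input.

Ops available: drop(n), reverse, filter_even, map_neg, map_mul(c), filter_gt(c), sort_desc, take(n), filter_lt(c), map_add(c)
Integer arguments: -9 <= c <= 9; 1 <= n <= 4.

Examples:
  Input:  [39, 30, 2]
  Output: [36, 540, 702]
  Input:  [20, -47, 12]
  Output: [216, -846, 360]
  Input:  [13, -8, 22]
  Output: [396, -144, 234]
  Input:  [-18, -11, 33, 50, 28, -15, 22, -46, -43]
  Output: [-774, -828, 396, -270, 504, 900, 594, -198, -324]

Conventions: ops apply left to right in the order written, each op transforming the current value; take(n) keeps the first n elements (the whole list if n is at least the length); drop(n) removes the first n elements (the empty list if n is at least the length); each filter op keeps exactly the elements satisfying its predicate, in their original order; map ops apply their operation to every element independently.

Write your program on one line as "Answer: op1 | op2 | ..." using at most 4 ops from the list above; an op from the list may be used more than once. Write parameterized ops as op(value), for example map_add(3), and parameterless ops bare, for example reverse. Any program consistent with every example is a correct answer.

map_mul(6) | reverse | map_mul(3)

Check, running the answer program on each example:
  [39, 30, 2] -> [234, 180, 12] -> [12, 180, 234] -> [36, 540, 702]
  [20, -47, 12] -> [120, -282, 72] -> [72, -282, 120] -> [216, -846, 360]
  [13, -8, 22] -> [78, -48, 132] -> [132, -48, 78] -> [396, -144, 234]
  [-18, -11, 33, 50, 28, -15, 22, -46, -43] -> [-108, -66, 198, 300, 168, -90, 132, -276, -258] -> [-258, -276, 132, -90, 168, 300, 198, -66, -108] -> [-774, -828, 396, -270, 504, 900, 594, -198, -324]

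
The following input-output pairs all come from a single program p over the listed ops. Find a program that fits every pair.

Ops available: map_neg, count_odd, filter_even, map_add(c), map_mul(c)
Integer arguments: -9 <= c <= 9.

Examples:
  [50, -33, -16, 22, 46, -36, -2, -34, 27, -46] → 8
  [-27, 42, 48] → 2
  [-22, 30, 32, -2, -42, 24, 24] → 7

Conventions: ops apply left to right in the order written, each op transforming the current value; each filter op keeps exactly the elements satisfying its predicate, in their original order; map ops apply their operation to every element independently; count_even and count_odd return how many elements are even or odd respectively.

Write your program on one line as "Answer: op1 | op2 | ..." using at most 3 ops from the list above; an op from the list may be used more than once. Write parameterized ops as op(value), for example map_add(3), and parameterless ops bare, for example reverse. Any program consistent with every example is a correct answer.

map_add(3) | map_add(-2) | count_odd

Check, running the answer program on each example:
  [50, -33, -16, 22, 46, -36, -2, -34, 27, -46] -> [53, -30, -13, 25, 49, -33, 1, -31, 30, -43] -> [51, -32, -15, 23, 47, -35, -1, -33, 28, -45] -> 8
  [-27, 42, 48] -> [-24, 45, 51] -> [-26, 43, 49] -> 2
  [-22, 30, 32, -2, -42, 24, 24] -> [-19, 33, 35, 1, -39, 27, 27] -> [-21, 31, 33, -1, -41, 25, 25] -> 7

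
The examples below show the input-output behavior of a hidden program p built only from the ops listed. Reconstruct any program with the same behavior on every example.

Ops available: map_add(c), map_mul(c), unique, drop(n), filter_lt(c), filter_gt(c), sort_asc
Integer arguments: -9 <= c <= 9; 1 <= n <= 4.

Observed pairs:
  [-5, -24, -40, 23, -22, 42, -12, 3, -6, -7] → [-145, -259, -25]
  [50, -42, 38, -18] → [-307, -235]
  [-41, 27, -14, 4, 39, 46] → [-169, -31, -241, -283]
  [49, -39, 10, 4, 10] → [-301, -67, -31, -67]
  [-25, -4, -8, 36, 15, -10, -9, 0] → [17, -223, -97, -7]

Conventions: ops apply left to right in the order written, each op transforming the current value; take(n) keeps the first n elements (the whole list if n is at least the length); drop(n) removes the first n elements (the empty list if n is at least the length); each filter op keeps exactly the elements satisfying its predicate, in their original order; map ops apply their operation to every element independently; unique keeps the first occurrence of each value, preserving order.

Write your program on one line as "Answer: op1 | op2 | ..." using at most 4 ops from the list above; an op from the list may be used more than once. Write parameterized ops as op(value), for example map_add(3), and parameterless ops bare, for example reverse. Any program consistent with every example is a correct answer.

filter_gt(-5) | map_mul(-6) | map_add(-7)

Check, running the answer program on each example:
  [-5, -24, -40, 23, -22, 42, -12, 3, -6, -7] -> [23, 42, 3] -> [-138, -252, -18] -> [-145, -259, -25]
  [50, -42, 38, -18] -> [50, 38] -> [-300, -228] -> [-307, -235]
  [-41, 27, -14, 4, 39, 46] -> [27, 4, 39, 46] -> [-162, -24, -234, -276] -> [-169, -31, -241, -283]
  [49, -39, 10, 4, 10] -> [49, 10, 4, 10] -> [-294, -60, -24, -60] -> [-301, -67, -31, -67]
  [-25, -4, -8, 36, 15, -10, -9, 0] -> [-4, 36, 15, 0] -> [24, -216, -90, 0] -> [17, -223, -97, -7]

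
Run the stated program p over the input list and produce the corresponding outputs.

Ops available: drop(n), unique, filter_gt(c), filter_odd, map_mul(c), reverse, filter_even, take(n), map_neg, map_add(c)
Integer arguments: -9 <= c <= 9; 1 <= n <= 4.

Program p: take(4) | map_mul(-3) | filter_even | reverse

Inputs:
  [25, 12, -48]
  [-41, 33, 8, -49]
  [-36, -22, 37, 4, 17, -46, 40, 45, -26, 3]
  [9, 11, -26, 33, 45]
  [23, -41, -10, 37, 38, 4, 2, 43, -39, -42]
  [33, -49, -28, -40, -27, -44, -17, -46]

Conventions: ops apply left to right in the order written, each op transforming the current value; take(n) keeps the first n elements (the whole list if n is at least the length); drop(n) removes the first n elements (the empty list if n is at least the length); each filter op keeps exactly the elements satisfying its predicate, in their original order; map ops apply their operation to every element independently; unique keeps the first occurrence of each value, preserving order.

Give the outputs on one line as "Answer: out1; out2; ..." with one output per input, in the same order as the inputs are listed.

[144, -36]; [-24]; [-12, 66, 108]; [78]; [30]; [120, 84]

Execution, op by op:
  [25, 12, -48] -> [25, 12, -48] -> [-75, -36, 144] -> [-36, 144] -> [144, -36]
  [-41, 33, 8, -49] -> [-41, 33, 8, -49] -> [123, -99, -24, 147] -> [-24] -> [-24]
  [-36, -22, 37, 4, 17, -46, 40, 45, -26, 3] -> [-36, -22, 37, 4] -> [108, 66, -111, -12] -> [108, 66, -12] -> [-12, 66, 108]
  [9, 11, -26, 33, 45] -> [9, 11, -26, 33] -> [-27, -33, 78, -99] -> [78] -> [78]
  [23, -41, -10, 37, 38, 4, 2, 43, -39, -42] -> [23, -41, -10, 37] -> [-69, 123, 30, -111] -> [30] -> [30]
  [33, -49, -28, -40, -27, -44, -17, -46] -> [33, -49, -28, -40] -> [-99, 147, 84, 120] -> [84, 120] -> [120, 84]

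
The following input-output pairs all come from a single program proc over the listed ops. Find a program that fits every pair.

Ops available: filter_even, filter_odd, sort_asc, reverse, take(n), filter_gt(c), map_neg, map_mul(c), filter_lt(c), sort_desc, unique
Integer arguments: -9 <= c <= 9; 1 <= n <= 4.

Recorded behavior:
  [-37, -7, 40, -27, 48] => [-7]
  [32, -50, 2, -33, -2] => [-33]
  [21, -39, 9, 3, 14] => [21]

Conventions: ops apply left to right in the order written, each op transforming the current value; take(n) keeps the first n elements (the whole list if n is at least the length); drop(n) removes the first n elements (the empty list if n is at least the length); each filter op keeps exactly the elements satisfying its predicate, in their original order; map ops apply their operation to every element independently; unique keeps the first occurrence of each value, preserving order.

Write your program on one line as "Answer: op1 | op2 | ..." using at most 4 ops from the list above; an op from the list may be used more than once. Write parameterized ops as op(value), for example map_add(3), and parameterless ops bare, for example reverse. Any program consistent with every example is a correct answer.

sort_asc | reverse | filter_odd | take(1)

Check, running the answer program on each example:
  [-37, -7, 40, -27, 48] -> [-37, -27, -7, 40, 48] -> [48, 40, -7, -27, -37] -> [-7, -27, -37] -> [-7]
  [32, -50, 2, -33, -2] -> [-50, -33, -2, 2, 32] -> [32, 2, -2, -33, -50] -> [-33] -> [-33]
  [21, -39, 9, 3, 14] -> [-39, 3, 9, 14, 21] -> [21, 14, 9, 3, -39] -> [21, 9, 3, -39] -> [21]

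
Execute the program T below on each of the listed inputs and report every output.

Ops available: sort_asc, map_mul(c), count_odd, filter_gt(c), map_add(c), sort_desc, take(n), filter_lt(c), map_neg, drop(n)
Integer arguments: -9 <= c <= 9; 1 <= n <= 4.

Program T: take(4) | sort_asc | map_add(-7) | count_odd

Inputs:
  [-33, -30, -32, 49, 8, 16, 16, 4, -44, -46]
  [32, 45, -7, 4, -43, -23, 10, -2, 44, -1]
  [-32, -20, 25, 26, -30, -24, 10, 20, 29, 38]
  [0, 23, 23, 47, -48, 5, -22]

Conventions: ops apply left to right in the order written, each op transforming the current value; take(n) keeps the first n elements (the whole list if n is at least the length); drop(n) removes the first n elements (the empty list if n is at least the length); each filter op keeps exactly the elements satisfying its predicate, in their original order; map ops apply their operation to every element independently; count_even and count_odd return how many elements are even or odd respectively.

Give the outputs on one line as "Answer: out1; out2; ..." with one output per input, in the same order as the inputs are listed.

Execution, op by op:
  [-33, -30, -32, 49, 8, 16, 16, 4, -44, -46] -> [-33, -30, -32, 49] -> [-33, -32, -30, 49] -> [-40, -39, -37, 42] -> 2
  [32, 45, -7, 4, -43, -23, 10, -2, 44, -1] -> [32, 45, -7, 4] -> [-7, 4, 32, 45] -> [-14, -3, 25, 38] -> 2
  [-32, -20, 25, 26, -30, -24, 10, 20, 29, 38] -> [-32, -20, 25, 26] -> [-32, -20, 25, 26] -> [-39, -27, 18, 19] -> 3
  [0, 23, 23, 47, -48, 5, -22] -> [0, 23, 23, 47] -> [0, 23, 23, 47] -> [-7, 16, 16, 40] -> 1

2; 2; 3; 1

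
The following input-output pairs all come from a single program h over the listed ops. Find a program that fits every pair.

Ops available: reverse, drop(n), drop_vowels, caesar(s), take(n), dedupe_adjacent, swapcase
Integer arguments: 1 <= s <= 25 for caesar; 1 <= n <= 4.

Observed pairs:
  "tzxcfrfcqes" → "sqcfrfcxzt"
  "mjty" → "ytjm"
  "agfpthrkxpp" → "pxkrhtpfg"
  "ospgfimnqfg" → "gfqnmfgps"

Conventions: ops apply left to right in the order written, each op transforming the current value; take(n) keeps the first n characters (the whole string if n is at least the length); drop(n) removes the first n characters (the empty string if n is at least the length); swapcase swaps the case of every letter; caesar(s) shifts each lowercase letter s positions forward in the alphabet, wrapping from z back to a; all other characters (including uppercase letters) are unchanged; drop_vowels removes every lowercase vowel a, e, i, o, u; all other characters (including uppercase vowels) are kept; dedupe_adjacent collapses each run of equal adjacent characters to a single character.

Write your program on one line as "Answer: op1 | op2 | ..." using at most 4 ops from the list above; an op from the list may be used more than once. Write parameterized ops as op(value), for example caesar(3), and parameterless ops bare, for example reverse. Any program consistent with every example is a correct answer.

drop_vowels | reverse | dedupe_adjacent

Check, running the answer program on each example:
  "tzxcfrfcqes" -> "tzxcfrfcqs" -> "sqcfrfcxzt" -> "sqcfrfcxzt"
  "mjty" -> "mjty" -> "ytjm" -> "ytjm"
  "agfpthrkxpp" -> "gfpthrkxpp" -> "ppxkrhtpfg" -> "pxkrhtpfg"
  "ospgfimnqfg" -> "spgfmnqfg" -> "gfqnmfgps" -> "gfqnmfgps"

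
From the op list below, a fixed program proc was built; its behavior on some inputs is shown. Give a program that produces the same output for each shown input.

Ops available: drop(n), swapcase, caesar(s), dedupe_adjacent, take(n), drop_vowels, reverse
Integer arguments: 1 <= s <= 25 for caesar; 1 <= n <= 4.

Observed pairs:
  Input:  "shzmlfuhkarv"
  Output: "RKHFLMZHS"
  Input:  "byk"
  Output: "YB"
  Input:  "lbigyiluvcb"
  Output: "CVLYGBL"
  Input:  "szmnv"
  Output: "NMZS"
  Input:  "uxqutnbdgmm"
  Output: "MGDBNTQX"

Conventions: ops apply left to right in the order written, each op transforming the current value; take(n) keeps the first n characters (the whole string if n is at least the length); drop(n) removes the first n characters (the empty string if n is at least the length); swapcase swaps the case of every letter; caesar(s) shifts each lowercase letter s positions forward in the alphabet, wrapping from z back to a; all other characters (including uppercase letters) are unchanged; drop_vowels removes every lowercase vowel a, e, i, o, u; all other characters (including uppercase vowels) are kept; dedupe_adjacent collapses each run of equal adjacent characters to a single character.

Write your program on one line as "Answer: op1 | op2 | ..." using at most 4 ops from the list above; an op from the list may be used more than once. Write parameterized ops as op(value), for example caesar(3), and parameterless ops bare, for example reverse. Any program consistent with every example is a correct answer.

drop_vowels | reverse | swapcase | drop(1)

Check, running the answer program on each example:
  "shzmlfuhkarv" -> "shzmlfhkrv" -> "vrkhflmzhs" -> "VRKHFLMZHS" -> "RKHFLMZHS"
  "byk" -> "byk" -> "kyb" -> "KYB" -> "YB"
  "lbigyiluvcb" -> "lbgylvcb" -> "bcvlygbl" -> "BCVLYGBL" -> "CVLYGBL"
  "szmnv" -> "szmnv" -> "vnmzs" -> "VNMZS" -> "NMZS"
  "uxqutnbdgmm" -> "xqtnbdgmm" -> "mmgdbntqx" -> "MMGDBNTQX" -> "MGDBNTQX"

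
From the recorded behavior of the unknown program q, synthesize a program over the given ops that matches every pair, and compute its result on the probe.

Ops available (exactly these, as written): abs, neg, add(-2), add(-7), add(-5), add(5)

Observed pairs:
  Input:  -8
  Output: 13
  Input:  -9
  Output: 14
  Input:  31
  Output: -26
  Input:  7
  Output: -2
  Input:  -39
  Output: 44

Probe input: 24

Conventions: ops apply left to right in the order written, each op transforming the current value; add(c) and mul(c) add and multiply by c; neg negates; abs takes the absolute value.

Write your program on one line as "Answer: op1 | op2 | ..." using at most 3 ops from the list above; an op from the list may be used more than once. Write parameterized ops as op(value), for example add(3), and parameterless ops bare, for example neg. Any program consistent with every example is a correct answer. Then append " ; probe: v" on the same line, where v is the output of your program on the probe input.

add(-7) | neg | add(-2) ; probe: -19

Check, running the answer program on each example:
  -8 -> -15 -> 15 -> 13
  -9 -> -16 -> 16 -> 14
  31 -> 24 -> -24 -> -26
  7 -> 0 -> 0 -> -2
  -39 -> -46 -> 46 -> 44
  probe: 24 -> 17 -> -17 -> -19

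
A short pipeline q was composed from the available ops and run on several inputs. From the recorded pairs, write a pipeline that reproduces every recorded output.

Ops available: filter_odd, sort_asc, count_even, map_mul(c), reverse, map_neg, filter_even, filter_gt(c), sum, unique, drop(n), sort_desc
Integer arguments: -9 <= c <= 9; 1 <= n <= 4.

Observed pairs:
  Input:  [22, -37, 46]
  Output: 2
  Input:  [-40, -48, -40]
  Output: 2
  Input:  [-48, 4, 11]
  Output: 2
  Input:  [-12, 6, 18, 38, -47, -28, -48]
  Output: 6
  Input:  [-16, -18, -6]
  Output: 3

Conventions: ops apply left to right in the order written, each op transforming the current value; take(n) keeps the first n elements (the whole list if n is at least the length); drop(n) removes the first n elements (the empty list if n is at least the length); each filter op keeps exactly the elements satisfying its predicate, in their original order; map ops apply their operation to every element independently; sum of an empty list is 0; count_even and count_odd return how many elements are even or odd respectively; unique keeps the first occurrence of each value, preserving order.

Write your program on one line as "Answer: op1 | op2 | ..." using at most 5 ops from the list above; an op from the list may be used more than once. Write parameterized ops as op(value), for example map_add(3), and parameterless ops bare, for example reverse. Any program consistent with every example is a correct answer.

unique | map_mul(-5) | map_neg | count_even

Check, running the answer program on each example:
  [22, -37, 46] -> [22, -37, 46] -> [-110, 185, -230] -> [110, -185, 230] -> 2
  [-40, -48, -40] -> [-40, -48] -> [200, 240] -> [-200, -240] -> 2
  [-48, 4, 11] -> [-48, 4, 11] -> [240, -20, -55] -> [-240, 20, 55] -> 2
  [-12, 6, 18, 38, -47, -28, -48] -> [-12, 6, 18, 38, -47, -28, -48] -> [60, -30, -90, -190, 235, 140, 240] -> [-60, 30, 90, 190, -235, -140, -240] -> 6
  [-16, -18, -6] -> [-16, -18, -6] -> [80, 90, 30] -> [-80, -90, -30] -> 3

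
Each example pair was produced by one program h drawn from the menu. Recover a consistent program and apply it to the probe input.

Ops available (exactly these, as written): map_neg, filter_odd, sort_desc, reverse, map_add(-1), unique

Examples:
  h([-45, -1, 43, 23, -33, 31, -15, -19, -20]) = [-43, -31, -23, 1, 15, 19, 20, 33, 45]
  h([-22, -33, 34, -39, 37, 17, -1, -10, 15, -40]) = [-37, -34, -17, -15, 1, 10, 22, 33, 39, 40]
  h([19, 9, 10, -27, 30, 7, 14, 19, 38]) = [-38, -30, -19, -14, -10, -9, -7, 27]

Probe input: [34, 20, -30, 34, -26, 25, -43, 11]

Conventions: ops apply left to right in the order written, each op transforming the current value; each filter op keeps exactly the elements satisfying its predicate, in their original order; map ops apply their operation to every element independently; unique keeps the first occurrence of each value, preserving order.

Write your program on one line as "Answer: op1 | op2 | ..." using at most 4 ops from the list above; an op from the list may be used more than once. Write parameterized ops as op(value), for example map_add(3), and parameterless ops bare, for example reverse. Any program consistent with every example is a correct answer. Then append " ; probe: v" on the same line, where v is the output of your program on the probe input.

sort_desc | unique | map_neg ; probe: [-34, -25, -20, -11, 26, 30, 43]

Check, running the answer program on each example:
  [-45, -1, 43, 23, -33, 31, -15, -19, -20] -> [43, 31, 23, -1, -15, -19, -20, -33, -45] -> [43, 31, 23, -1, -15, -19, -20, -33, -45] -> [-43, -31, -23, 1, 15, 19, 20, 33, 45]
  [-22, -33, 34, -39, 37, 17, -1, -10, 15, -40] -> [37, 34, 17, 15, -1, -10, -22, -33, -39, -40] -> [37, 34, 17, 15, -1, -10, -22, -33, -39, -40] -> [-37, -34, -17, -15, 1, 10, 22, 33, 39, 40]
  [19, 9, 10, -27, 30, 7, 14, 19, 38] -> [38, 30, 19, 19, 14, 10, 9, 7, -27] -> [38, 30, 19, 14, 10, 9, 7, -27] -> [-38, -30, -19, -14, -10, -9, -7, 27]
  probe: [34, 20, -30, 34, -26, 25, -43, 11] -> [34, 34, 25, 20, 11, -26, -30, -43] -> [34, 25, 20, 11, -26, -30, -43] -> [-34, -25, -20, -11, 26, 30, 43]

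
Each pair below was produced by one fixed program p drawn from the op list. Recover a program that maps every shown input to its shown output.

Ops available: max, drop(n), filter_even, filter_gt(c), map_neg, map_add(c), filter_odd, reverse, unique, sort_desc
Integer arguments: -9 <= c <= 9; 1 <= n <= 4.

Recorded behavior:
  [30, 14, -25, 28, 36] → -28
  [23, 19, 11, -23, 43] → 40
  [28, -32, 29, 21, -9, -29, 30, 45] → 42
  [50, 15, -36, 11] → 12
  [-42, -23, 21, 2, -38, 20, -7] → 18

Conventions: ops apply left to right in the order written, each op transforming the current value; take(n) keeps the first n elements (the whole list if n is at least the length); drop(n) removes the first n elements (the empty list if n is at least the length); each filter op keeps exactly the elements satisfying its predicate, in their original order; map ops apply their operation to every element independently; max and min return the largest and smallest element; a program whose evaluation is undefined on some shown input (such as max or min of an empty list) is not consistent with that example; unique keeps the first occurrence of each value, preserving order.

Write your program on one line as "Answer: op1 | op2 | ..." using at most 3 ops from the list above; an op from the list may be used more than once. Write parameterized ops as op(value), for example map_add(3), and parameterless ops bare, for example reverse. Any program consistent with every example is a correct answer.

filter_odd | map_add(-3) | max

Check, running the answer program on each example:
  [30, 14, -25, 28, 36] -> [-25] -> [-28] -> -28
  [23, 19, 11, -23, 43] -> [23, 19, 11, -23, 43] -> [20, 16, 8, -26, 40] -> 40
  [28, -32, 29, 21, -9, -29, 30, 45] -> [29, 21, -9, -29, 45] -> [26, 18, -12, -32, 42] -> 42
  [50, 15, -36, 11] -> [15, 11] -> [12, 8] -> 12
  [-42, -23, 21, 2, -38, 20, -7] -> [-23, 21, -7] -> [-26, 18, -10] -> 18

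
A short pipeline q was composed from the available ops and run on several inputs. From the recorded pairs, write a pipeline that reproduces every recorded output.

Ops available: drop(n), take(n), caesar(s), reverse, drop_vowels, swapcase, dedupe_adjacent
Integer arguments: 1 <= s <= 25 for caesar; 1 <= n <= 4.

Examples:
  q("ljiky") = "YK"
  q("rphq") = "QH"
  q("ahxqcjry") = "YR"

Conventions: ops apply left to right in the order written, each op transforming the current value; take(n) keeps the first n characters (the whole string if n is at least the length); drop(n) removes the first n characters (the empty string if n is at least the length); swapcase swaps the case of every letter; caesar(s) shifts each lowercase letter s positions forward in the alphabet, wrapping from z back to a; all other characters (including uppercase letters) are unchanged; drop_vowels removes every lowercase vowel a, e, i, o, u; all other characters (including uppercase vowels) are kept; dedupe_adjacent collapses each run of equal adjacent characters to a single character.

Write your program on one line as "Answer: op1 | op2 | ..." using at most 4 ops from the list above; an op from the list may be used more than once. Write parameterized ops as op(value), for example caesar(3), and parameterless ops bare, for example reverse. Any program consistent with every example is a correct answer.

reverse | take(2) | swapcase

Check, running the answer program on each example:
  "ljiky" -> "ykijl" -> "yk" -> "YK"
  "rphq" -> "qhpr" -> "qh" -> "QH"
  "ahxqcjry" -> "yrjcqxha" -> "yr" -> "YR"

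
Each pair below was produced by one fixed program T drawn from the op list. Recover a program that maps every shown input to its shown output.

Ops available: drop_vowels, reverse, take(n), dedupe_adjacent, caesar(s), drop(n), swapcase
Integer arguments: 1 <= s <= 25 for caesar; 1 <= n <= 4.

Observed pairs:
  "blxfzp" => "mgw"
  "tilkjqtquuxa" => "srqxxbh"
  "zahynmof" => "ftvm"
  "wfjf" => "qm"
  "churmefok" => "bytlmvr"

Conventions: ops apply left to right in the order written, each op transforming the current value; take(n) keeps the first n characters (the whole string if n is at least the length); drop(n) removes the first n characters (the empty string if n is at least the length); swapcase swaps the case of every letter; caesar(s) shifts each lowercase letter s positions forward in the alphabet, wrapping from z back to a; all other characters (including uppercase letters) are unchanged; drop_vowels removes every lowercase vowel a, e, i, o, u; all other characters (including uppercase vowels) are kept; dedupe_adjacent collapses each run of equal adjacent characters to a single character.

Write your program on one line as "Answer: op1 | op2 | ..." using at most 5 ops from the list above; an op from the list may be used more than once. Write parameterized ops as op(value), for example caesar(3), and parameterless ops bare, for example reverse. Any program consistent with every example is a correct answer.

drop(2) | dedupe_adjacent | caesar(7) | drop_vowels

Check, running the answer program on each example:
  "blxfzp" -> "xfzp" -> "xfzp" -> "emgw" -> "mgw"
  "tilkjqtquuxa" -> "lkjqtquuxa" -> "lkjqtquxa" -> "srqxaxbeh" -> "srqxxbh"
  "zahynmof" -> "hynmof" -> "hynmof" -> "ofutvm" -> "ftvm"
  "wfjf" -> "jf" -> "jf" -> "qm" -> "qm"
  "churmefok" -> "urmefok" -> "urmefok" -> "bytlmvr" -> "bytlmvr"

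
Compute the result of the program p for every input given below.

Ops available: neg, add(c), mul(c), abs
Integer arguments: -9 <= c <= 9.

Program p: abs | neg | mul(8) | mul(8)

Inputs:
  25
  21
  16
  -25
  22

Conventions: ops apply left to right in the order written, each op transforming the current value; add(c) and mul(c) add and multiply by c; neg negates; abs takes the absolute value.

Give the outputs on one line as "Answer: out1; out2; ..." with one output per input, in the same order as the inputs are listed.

-1600; -1344; -1024; -1600; -1408

Execution, op by op:
  25 -> 25 -> -25 -> -200 -> -1600
  21 -> 21 -> -21 -> -168 -> -1344
  16 -> 16 -> -16 -> -128 -> -1024
  -25 -> 25 -> -25 -> -200 -> -1600
  22 -> 22 -> -22 -> -176 -> -1408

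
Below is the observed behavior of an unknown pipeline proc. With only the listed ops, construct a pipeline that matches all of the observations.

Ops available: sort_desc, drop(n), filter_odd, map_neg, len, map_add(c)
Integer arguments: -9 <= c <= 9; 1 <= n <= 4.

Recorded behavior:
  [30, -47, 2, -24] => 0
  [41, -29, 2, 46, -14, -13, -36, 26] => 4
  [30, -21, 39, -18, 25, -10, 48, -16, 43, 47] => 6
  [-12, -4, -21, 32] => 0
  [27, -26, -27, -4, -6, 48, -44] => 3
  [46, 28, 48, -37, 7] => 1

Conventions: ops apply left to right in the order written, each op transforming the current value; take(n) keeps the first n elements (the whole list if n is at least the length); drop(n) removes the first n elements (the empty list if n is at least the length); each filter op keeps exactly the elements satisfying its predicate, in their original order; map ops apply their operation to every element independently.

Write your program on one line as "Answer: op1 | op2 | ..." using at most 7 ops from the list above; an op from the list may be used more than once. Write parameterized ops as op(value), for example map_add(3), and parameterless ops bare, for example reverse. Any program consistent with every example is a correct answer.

drop(3) | map_neg | drop(1) | map_neg | map_add(4) | len

Check, running the answer program on each example:
  [30, -47, 2, -24] -> [-24] -> [24] -> [] -> [] -> [] -> 0
  [41, -29, 2, 46, -14, -13, -36, 26] -> [46, -14, -13, -36, 26] -> [-46, 14, 13, 36, -26] -> [14, 13, 36, -26] -> [-14, -13, -36, 26] -> [-10, -9, -32, 30] -> 4
  [30, -21, 39, -18, 25, -10, 48, -16, 43, 47] -> [-18, 25, -10, 48, -16, 43, 47] -> [18, -25, 10, -48, 16, -43, -47] -> [-25, 10, -48, 16, -43, -47] -> [25, -10, 48, -16, 43, 47] -> [29, -6, 52, -12, 47, 51] -> 6
  [-12, -4, -21, 32] -> [32] -> [-32] -> [] -> [] -> [] -> 0
  [27, -26, -27, -4, -6, 48, -44] -> [-4, -6, 48, -44] -> [4, 6, -48, 44] -> [6, -48, 44] -> [-6, 48, -44] -> [-2, 52, -40] -> 3
  [46, 28, 48, -37, 7] -> [-37, 7] -> [37, -7] -> [-7] -> [7] -> [11] -> 1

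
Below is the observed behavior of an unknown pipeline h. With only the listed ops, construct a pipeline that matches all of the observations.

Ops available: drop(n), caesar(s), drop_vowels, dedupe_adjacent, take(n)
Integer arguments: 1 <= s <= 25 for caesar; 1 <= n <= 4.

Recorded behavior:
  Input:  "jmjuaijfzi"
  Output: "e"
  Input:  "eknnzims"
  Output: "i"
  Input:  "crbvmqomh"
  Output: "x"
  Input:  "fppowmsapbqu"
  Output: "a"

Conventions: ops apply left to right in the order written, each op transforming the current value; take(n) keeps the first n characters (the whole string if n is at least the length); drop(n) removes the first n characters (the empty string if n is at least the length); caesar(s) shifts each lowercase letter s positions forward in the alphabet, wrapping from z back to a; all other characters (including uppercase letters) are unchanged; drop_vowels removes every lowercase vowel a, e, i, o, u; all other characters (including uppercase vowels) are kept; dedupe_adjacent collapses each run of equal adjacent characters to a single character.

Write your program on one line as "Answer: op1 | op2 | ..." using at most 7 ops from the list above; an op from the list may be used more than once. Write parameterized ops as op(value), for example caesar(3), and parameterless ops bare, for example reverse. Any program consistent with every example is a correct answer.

caesar(4) | dedupe_adjacent | drop_vowels | take(3) | caesar(17) | take(1)

Check, running the answer program on each example:
  "jmjuaijfzi" -> "nqnyemnjdm" -> "nqnyemnjdm" -> "nqnymnjdm" -> "nqn" -> "ehe" -> "e"
  "eknnzims" -> "iorrdmqw" -> "iordmqw" -> "rdmqw" -> "rdm" -> "iud" -> "i"
  "crbvmqomh" -> "gvfzqusql" -> "gvfzqusql" -> "gvfzqsql" -> "gvf" -> "xmw" -> "x"
  "fppowmsapbqu" -> "jttsaqwetfuy" -> "jtsaqwetfuy" -> "jtsqwtfy" -> "jts" -> "akj" -> "a"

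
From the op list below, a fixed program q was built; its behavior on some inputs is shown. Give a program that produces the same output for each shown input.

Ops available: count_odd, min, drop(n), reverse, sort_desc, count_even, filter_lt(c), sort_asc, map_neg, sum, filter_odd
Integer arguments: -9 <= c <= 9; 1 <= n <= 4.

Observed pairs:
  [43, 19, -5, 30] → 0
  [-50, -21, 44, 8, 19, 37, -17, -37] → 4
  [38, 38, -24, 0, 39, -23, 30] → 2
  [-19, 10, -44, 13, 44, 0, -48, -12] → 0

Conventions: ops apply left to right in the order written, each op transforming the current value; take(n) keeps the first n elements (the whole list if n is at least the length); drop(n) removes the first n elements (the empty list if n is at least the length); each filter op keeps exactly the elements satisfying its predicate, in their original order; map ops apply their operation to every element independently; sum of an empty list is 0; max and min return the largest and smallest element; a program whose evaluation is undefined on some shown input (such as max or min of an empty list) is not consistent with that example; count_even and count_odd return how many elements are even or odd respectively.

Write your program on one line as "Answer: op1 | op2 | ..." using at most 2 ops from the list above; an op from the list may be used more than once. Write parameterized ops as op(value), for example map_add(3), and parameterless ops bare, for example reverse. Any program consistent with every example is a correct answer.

drop(4) | count_odd

Check, running the answer program on each example:
  [43, 19, -5, 30] -> [] -> 0
  [-50, -21, 44, 8, 19, 37, -17, -37] -> [19, 37, -17, -37] -> 4
  [38, 38, -24, 0, 39, -23, 30] -> [39, -23, 30] -> 2
  [-19, 10, -44, 13, 44, 0, -48, -12] -> [44, 0, -48, -12] -> 0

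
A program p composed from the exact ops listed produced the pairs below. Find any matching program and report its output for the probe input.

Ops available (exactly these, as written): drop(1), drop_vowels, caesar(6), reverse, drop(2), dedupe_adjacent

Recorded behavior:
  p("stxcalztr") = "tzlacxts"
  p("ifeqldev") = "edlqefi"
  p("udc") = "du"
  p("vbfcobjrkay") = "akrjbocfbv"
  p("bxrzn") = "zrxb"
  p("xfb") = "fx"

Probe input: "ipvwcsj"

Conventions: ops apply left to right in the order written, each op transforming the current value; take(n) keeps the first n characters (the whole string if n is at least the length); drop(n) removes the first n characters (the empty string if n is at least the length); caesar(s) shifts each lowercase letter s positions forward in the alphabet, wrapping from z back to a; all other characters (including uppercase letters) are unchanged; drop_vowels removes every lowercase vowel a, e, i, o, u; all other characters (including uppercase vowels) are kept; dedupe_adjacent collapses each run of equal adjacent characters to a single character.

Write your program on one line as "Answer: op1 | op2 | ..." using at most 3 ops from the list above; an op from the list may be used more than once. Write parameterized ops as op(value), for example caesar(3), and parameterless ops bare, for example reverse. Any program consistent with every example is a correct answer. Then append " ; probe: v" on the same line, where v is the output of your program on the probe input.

reverse | drop(1) ; probe: "scwvpi"

Check, running the answer program on each example:
  "stxcalztr" -> "rtzlacxts" -> "tzlacxts"
  "ifeqldev" -> "vedlqefi" -> "edlqefi"
  "udc" -> "cdu" -> "du"
  "vbfcobjrkay" -> "yakrjbocfbv" -> "akrjbocfbv"
  "bxrzn" -> "nzrxb" -> "zrxb"
  "xfb" -> "bfx" -> "fx"
  probe: "ipvwcsj" -> "jscwvpi" -> "scwvpi"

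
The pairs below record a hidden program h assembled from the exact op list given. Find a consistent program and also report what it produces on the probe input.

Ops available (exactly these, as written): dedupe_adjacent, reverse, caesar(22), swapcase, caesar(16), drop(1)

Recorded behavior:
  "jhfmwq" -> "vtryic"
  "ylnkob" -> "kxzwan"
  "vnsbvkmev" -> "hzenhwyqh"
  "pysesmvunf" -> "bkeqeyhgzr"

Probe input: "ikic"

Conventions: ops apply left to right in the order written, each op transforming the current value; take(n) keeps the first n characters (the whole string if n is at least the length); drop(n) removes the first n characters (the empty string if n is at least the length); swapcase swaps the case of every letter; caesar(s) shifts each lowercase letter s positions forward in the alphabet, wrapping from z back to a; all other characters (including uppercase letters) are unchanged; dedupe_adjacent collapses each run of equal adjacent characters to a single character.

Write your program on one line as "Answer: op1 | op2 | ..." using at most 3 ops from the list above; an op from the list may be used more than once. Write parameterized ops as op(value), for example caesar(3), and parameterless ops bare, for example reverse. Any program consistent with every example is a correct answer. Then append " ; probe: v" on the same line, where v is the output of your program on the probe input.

caesar(16) | caesar(22) ; probe: "uwuo"

Check, running the answer program on each example:
  "jhfmwq" -> "zxvcmg" -> "vtryic"
  "ylnkob" -> "obdaer" -> "kxzwan"
  "vnsbvkmev" -> "ldirlacul" -> "hzenhwyqh"
  "pysesmvunf" -> "foiuiclkdv" -> "bkeqeyhgzr"
  probe: "ikic" -> "yays" -> "uwuo"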